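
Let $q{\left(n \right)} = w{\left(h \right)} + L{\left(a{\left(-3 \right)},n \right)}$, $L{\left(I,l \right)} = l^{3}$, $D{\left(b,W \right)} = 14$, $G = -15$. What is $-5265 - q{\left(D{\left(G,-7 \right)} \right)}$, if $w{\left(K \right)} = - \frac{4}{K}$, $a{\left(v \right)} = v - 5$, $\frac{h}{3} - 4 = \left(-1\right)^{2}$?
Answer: $- \frac{120131}{15} \approx -8008.7$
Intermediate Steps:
$h = 15$ ($h = 12 + 3 \left(-1\right)^{2} = 12 + 3 \cdot 1 = 12 + 3 = 15$)
$a{\left(v \right)} = -5 + v$
$q{\left(n \right)} = - \frac{4}{15} + n^{3}$
$-5265 - q{\left(D{\left(G,-7 \right)} \right)} = -5265 - \left(- \frac{4}{15} + 14^{3}\right) = -5265 - \left(- \frac{4}{15} + 2744\right) = -5265 - \frac{41156}{15} = - \frac{120131}{15}$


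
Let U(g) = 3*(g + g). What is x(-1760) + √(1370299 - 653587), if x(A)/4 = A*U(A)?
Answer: 74342400 + 2*√179178 ≈ 7.4343e+7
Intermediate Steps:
U(g) = 6*g (U(g) = 3*(2*g) = 6*g)
x(A) = 24*A² (x(A) = 4*(A*(6*A)) = 4*(6*A²) = 24*A²)
x(-1760) + √(1370299 - 653587) = 24*(-1760)² + √(1370299 - 653587) = 24*3097600 + √716712 = 74342400 + 2*√179178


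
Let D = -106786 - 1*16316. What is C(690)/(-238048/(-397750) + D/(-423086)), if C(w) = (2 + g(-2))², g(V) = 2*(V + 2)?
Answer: 3913545500/870224399 ≈ 4.4972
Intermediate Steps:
D = -123102 (D = -106786 - 16316 = -123102)
g(V) = 4 + 2*V (g(V) = 2*(2 + V) = 4 + 2*V)
C(w) = 4 (C(w) = (2 + (4 + 2*(-2)))² = (2 + (4 - 4))² = (2 + 0)² = 2² = 4)
C(690)/(-238048/(-397750) + D/(-423086)) = 4/(-238048/(-397750) - 123102/(-423086)) = 4/(-238048*(-1/397750) - 123102*(-1/423086)) = 4/(2768/4625 + 61551/211543) = 4/(870224399/978386375) = 4*(978386375/870224399) = 3913545500/870224399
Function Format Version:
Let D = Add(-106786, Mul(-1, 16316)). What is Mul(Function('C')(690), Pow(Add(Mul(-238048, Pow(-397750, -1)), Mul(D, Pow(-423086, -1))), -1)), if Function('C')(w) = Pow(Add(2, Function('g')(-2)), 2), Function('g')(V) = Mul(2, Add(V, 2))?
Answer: Rational(3913545500, 870224399) ≈ 4.4972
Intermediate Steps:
D = -123102 (D = Add(-106786, -16316) = -123102)
Function('g')(V) = Add(4, Mul(2, V)) (Function('g')(V) = Mul(2, Add(2, V)) = Add(4, Mul(2, V)))
Function('C')(w) = 4 (Function('C')(w) = Pow(Add(2, Add(4, Mul(2, -2))), 2) = Pow(Add(2, Add(4, -4)), 2) = Pow(Add(2, 0), 2) = Pow(2, 2) = 4)
Mul(Function('C')(690), Pow(Add(Mul(-238048, Pow(-397750, -1)), Mul(D, Pow(-423086, -1))), -1)) = Mul(4, Pow(Add(Mul(-238048, Pow(-397750, -1)), Mul(-123102, Pow(-423086, -1))), -1)) = Mul(4, Pow(Add(Mul(-238048, Rational(-1, 397750)), Mul(-123102, Rational(-1, 423086))), -1)) = Mul(4, Pow(Add(Rational(2768, 4625), Rational(61551, 211543)), -1)) = Mul(4, Pow(Rational(870224399, 978386375), -1)) = Mul(4, Rational(978386375, 870224399)) = Rational(3913545500, 870224399)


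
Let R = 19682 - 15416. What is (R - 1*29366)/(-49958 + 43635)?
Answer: 25100/6323 ≈ 3.9696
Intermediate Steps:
R = 4266
(R - 1*29366)/(-49958 + 43635) = (4266 - 1*29366)/(-49958 + 43635) = (4266 - 29366)/(-6323) = -25100*(-1/6323) = 25100/6323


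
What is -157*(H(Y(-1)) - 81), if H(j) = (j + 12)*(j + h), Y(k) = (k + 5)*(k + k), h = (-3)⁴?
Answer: -33127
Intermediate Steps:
h = 81
Y(k) = 2*k*(5 + k) (Y(k) = (5 + k)*(2*k) = 2*k*(5 + k))
H(j) = (12 + j)*(81 + j) (H(j) = (j + 12)*(j + 81) = (12 + j)*(81 + j))
-157*(H(Y(-1)) - 81) = -157*((972 + (2*(-1)*(5 - 1))² + 93*(2*(-1)*(5 - 1))) - 81) = -157*((972 + (2*(-1)*4)² + 93*(2*(-1)*4)) - 81) = -157*((972 + (-8)² + 93*(-8)) - 81) = -157*((972 + 64 - 744) - 81) = -157*(292 - 81) = -157*211 = -33127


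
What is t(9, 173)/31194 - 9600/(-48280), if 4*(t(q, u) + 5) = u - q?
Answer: 418334/2091731 ≈ 0.19999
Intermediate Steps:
t(q, u) = -5 - q/4 + u/4 (t(q, u) = -5 + (u - q)/4 = -5 + (-q/4 + u/4) = -5 - q/4 + u/4)
t(9, 173)/31194 - 9600/(-48280) = (-5 - ¼*9 + (¼)*173)/31194 - 9600/(-48280) = (-5 - 9/4 + 173/4)*(1/31194) - 9600*(-1/48280) = 36*(1/31194) + 240/1207 = 2/1733 + 240/1207 = 418334/2091731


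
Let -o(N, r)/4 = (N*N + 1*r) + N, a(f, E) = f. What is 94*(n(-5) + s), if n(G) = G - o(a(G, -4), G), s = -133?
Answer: -7332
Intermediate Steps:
o(N, r) = -4*N - 4*r - 4*N² (o(N, r) = -4*((N*N + 1*r) + N) = -4*((N² + r) + N) = -4*((r + N²) + N) = -4*(N + r + N²) = -4*N - 4*r - 4*N²)
n(G) = 4*G² + 9*G (n(G) = G - (-4*G - 4*G - 4*G²) = G - (-8*G - 4*G²) = G + (4*G² + 8*G) = 4*G² + 9*G)
94*(n(-5) + s) = 94*(-5*(9 + 4*(-5)) - 133) = 94*(-5*(9 - 20) - 133) = 94*(-5*(-11) - 133) = 94*(55 - 133) = 94*(-78) = -7332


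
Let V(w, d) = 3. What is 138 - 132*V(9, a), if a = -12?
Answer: -258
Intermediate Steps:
138 - 132*V(9, a) = 138 - 132*3 = 138 - 396 = -258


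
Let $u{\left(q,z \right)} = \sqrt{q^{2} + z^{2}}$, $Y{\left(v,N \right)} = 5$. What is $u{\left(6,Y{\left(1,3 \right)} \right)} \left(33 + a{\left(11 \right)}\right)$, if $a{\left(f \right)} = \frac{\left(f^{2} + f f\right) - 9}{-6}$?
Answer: $- \frac{35 \sqrt{61}}{6} \approx -45.56$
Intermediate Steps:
$a{\left(f \right)} = \frac{3}{2} - \frac{f^{2}}{3}$ ($a{\left(f \right)} = \left(\left(f^{2} + f^{2}\right) - 9\right) \left(- \frac{1}{6}\right) = \left(2 f^{2} - 9\right) \left(- \frac{1}{6}\right) = \left(-9 + 2 f^{2}\right) \left(- \frac{1}{6}\right) = \frac{3}{2} - \frac{f^{2}}{3}$)
$u{\left(6,Y{\left(1,3 \right)} \right)} \left(33 + a{\left(11 \right)}\right) = \sqrt{6^{2} + 5^{2}} \left(33 + \left(\frac{3}{2} - \frac{11^{2}}{3}\right)\right) = \sqrt{36 + 25} \left(33 + \left(\frac{3}{2} - \frac{121}{3}\right)\right) = \sqrt{61} \left(33 + \left(\frac{3}{2} - \frac{121}{3}\right)\right) = \sqrt{61} \left(33 - \frac{233}{6}\right) = \sqrt{61} \left(- \frac{35}{6}\right) = - \frac{35 \sqrt{61}}{6}$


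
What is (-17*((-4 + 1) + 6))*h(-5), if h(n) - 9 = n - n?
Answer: -459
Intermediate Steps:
h(n) = 9 (h(n) = 9 + (n - n) = 9 + 0 = 9)
(-17*((-4 + 1) + 6))*h(-5) = -17*((-4 + 1) + 6)*9 = -17*(-3 + 6)*9 = -17*3*9 = -51*9 = -459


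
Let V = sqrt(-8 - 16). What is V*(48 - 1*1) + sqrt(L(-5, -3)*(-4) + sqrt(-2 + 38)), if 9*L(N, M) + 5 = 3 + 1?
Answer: sqrt(58)/3 + 94*I*sqrt(6) ≈ 2.5386 + 230.25*I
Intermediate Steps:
L(N, M) = -1/9 (L(N, M) = -5/9 + (3 + 1)/9 = -5/9 + (1/9)*4 = -5/9 + 4/9 = -1/9)
V = 2*I*sqrt(6) (V = sqrt(-24) = 2*I*sqrt(6) ≈ 4.899*I)
V*(48 - 1*1) + sqrt(L(-5, -3)*(-4) + sqrt(-2 + 38)) = (2*I*sqrt(6))*(48 - 1*1) + sqrt(-1/9*(-4) + sqrt(-2 + 38)) = (2*I*sqrt(6))*(48 - 1) + sqrt(4/9 + sqrt(36)) = (2*I*sqrt(6))*47 + sqrt(4/9 + 6) = 94*I*sqrt(6) + sqrt(58/9) = 94*I*sqrt(6) + sqrt(58)/3 = sqrt(58)/3 + 94*I*sqrt(6)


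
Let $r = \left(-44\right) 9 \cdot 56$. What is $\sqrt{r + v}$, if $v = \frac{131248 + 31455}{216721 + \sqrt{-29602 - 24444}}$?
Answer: $\frac{\sqrt{-48918540740981884900496863 - 7641841969952561 i \sqrt{54046}}}{46968045887} \approx 2.704 \cdot 10^{-6} - 148.91 i$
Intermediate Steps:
$r = -22176$ ($r = \left(-396\right) 56 = -22176$)
$v = \frac{162703}{216721 + i \sqrt{54046}}$ ($v = \frac{162703}{216721 + \sqrt{-54046}} = \frac{162703}{216721 + i \sqrt{54046}} \approx 0.75075 - 0.00080533 i$)
$\sqrt{r + v} = \sqrt{-22176 + \left(\frac{35261156863}{46968045887} - \frac{162703 i \sqrt{54046}}{46968045887}\right)} = \sqrt{- \frac{1041528124433249}{46968045887} - \frac{162703 i \sqrt{54046}}{46968045887}}$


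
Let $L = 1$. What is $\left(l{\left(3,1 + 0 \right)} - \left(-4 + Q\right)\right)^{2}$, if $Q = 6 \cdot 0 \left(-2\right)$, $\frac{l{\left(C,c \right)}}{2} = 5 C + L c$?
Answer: $1296$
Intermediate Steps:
$l{\left(C,c \right)} = 2 c + 10 C$ ($l{\left(C,c \right)} = 2 \left(5 C + 1 c\right) = 2 \left(5 C + c\right) = 2 \left(c + 5 C\right) = 2 c + 10 C$)
$Q = 0$ ($Q = 0 \left(-2\right) = 0$)
$\left(l{\left(3,1 + 0 \right)} - \left(-4 + Q\right)\right)^{2} = \left(\left(2 \left(1 + 0\right) + 10 \cdot 3\right) + \left(4 - 0\right)\right)^{2} = \left(\left(2 \cdot 1 + 30\right) + \left(4 + 0\right)\right)^{2} = \left(\left(2 + 30\right) + 4\right)^{2} = \left(32 + 4\right)^{2} = 36^{2} = 1296$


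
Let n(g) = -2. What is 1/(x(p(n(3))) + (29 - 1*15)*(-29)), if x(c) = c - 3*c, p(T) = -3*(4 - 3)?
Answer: -1/400 ≈ -0.0025000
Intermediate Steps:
p(T) = -3 (p(T) = -3*1 = -3)
x(c) = -2*c
1/(x(p(n(3))) + (29 - 1*15)*(-29)) = 1/(-2*(-3) + (29 - 1*15)*(-29)) = 1/(6 + (29 - 15)*(-29)) = 1/(6 + 14*(-29)) = 1/(6 - 406) = 1/(-400) = -1/400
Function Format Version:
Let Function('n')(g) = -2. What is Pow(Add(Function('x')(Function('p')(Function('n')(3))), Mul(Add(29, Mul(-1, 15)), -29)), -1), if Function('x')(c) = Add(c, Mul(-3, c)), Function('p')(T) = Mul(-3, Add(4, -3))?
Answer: Rational(-1, 400) ≈ -0.0025000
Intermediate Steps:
Function('p')(T) = -3 (Function('p')(T) = Mul(-3, 1) = -3)
Function('x')(c) = Mul(-2, c)
Pow(Add(Function('x')(Function('p')(Function('n')(3))), Mul(Add(29, Mul(-1, 15)), -29)), -1) = Pow(Add(Mul(-2, -3), Mul(Add(29, Mul(-1, 15)), -29)), -1) = Pow(Add(6, Mul(Add(29, -15), -29)), -1) = Pow(Add(6, Mul(14, -29)), -1) = Pow(Add(6, -406), -1) = Pow(-400, -1) = Rational(-1, 400)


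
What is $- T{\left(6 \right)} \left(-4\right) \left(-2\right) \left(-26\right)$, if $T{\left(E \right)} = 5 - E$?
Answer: $-208$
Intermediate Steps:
$- T{\left(6 \right)} \left(-4\right) \left(-2\right) \left(-26\right) = - (5 - 6) \left(-4\right) \left(-2\right) \left(-26\right) = \left(-1\right) \left(-1\right) \left(-4\right) \left(-2\right) \left(-26\right) = 1 \left(-4\right) \left(-2\right) \left(-26\right) = \left(-4\right) \left(-2\right) \left(-26\right) = 8 \left(-26\right) = -208$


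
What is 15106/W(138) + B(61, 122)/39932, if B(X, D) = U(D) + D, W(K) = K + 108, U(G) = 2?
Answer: 75405412/1227909 ≈ 61.410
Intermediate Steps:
W(K) = 108 + K
B(X, D) = 2 + D
15106/W(138) + B(61, 122)/39932 = 15106/(108 + 138) + (2 + 122)/39932 = 15106/246 + 124*(1/39932) = 15106*(1/246) + 31/9983 = 7553/123 + 31/9983 = 75405412/1227909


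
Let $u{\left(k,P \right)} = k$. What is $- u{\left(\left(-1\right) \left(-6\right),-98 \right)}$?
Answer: $-6$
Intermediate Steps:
$- u{\left(\left(-1\right) \left(-6\right),-98 \right)} = - \left(-1\right) \left(-6\right) = \left(-1\right) 6 = -6$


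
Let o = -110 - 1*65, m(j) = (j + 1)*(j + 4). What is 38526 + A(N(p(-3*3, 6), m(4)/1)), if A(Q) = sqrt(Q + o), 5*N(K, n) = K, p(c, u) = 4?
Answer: 38526 + I*sqrt(4355)/5 ≈ 38526.0 + 13.198*I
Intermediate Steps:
m(j) = (1 + j)*(4 + j)
o = -175 (o = -110 - 65 = -175)
N(K, n) = K/5
A(Q) = sqrt(-175 + Q) (A(Q) = sqrt(Q - 175) = sqrt(-175 + Q))
38526 + A(N(p(-3*3, 6), m(4)/1)) = 38526 + sqrt(-175 + (1/5)*4) = 38526 + sqrt(-175 + 4/5) = 38526 + sqrt(-871/5) = 38526 + I*sqrt(4355)/5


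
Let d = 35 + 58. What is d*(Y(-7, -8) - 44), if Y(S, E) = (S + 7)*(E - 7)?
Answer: -4092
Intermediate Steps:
d = 93
Y(S, E) = (-7 + E)*(7 + S) (Y(S, E) = (7 + S)*(-7 + E) = (-7 + E)*(7 + S))
d*(Y(-7, -8) - 44) = 93*((-49 - 7*(-7) + 7*(-8) - 8*(-7)) - 44) = 93*((-49 + 49 - 56 + 56) - 44) = 93*(0 - 44) = 93*(-44) = -4092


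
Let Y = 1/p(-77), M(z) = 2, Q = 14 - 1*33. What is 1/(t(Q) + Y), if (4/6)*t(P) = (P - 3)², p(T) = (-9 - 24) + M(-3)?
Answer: 31/22505 ≈ 0.0013775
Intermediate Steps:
Q = -19 (Q = 14 - 33 = -19)
p(T) = -31 (p(T) = (-9 - 24) + 2 = -33 + 2 = -31)
Y = -1/31 (Y = 1/(-31) = -1/31 ≈ -0.032258)
t(P) = 3*(-3 + P)²/2 (t(P) = 3*(P - 3)²/2 = 3*(-3 + P)²/2)
1/(t(Q) + Y) = 1/(3*(-3 - 19)²/2 - 1/31) = 1/((3/2)*(-22)² - 1/31) = 1/((3/2)*484 - 1/31) = 1/(726 - 1/31) = 1/(22505/31) = 31/22505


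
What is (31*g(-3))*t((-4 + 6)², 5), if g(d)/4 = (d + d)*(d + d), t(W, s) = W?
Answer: 17856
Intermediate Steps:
g(d) = 16*d² (g(d) = 4*((d + d)*(d + d)) = 4*((2*d)*(2*d)) = 4*(4*d²) = 16*d²)
(31*g(-3))*t((-4 + 6)², 5) = (31*(16*(-3)²))*(-4 + 6)² = (31*(16*9))*2² = (31*144)*4 = 4464*4 = 17856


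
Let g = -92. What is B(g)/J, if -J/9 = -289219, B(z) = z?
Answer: -92/2602971 ≈ -3.5344e-5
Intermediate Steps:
J = 2602971 (J = -9*(-289219) = 2602971)
B(g)/J = -92/2602971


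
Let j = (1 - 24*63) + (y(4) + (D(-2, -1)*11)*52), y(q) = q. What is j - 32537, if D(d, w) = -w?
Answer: -33472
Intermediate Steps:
j = -935 (j = (1 - 24*63) + (4 + (-1*(-1)*11)*52) = (1 - 1512) + (4 + (1*11)*52) = -1511 + (4 + 11*52) = -1511 + (4 + 572) = -1511 + 576 = -935)
j - 32537 = -935 - 32537 = -33472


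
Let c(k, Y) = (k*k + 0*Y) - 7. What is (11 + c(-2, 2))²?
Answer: 64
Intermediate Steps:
c(k, Y) = -7 + k² (c(k, Y) = (k² + 0) - 7 = k² - 7 = -7 + k²)
(11 + c(-2, 2))² = (11 + (-7 + (-2)²))² = (11 + (-7 + 4))² = (11 - 3)² = 8² = 64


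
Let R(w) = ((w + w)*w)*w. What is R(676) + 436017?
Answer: 618267569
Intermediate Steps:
R(w) = 2*w**3 (R(w) = ((2*w)*w)*w = (2*w**2)*w = 2*w**3)
R(676) + 436017 = 2*676**3 + 436017 = 2*308915776 + 436017 = 617831552 + 436017 = 618267569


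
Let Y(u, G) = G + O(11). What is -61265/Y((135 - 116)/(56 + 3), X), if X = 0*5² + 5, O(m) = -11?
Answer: 61265/6 ≈ 10211.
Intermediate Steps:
X = 5 (X = 0*25 + 5 = 0 + 5 = 5)
Y(u, G) = -11 + G (Y(u, G) = G - 11 = -11 + G)
-61265/Y((135 - 116)/(56 + 3), X) = -61265/(-11 + 5) = -61265/(-6) = -61265*(-⅙) = 61265/6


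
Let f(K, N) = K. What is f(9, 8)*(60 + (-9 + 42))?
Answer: 837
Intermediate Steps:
f(9, 8)*(60 + (-9 + 42)) = 9*(60 + (-9 + 42)) = 9*(60 + 33) = 9*93 = 837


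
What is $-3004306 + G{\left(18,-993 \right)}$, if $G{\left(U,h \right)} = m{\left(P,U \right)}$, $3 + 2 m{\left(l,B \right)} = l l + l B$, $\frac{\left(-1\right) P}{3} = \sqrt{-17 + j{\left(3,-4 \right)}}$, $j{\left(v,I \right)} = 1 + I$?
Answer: $- \frac{6008795}{2} - 54 i \sqrt{5} \approx -3.0044 \cdot 10^{6} - 120.75 i$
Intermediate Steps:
$P = - 6 i \sqrt{5}$ ($P = - 3 \sqrt{-17 + \left(1 - 4\right)} = - 3 \sqrt{-17 - 3} = - 3 \sqrt{-20} = - 3 \cdot 2 i \sqrt{5} = - 6 i \sqrt{5} \approx - 13.416 i$)
$m{\left(l,B \right)} = - \frac{3}{2} + \frac{l^{2}}{2} + \frac{B l}{2}$ ($m{\left(l,B \right)} = - \frac{3}{2} + \frac{l l + l B}{2} = - \frac{3}{2} + \frac{l^{2} + B l}{2} = - \frac{3}{2} + \left(\frac{l^{2}}{2} + \frac{B l}{2}\right) = - \frac{3}{2} + \frac{l^{2}}{2} + \frac{B l}{2}$)
$G{\left(U,h \right)} = - \frac{183}{2} - 3 i U \sqrt{5}$ ($G{\left(U,h \right)} = - \frac{3}{2} + \frac{\left(- 6 i \sqrt{5}\right)^{2}}{2} + \frac{U \left(- 6 i \sqrt{5}\right)}{2} = - \frac{3}{2} + \frac{1}{2} \left(-180\right) - 3 i U \sqrt{5} = - \frac{3}{2} - 90 - 3 i U \sqrt{5} = - \frac{183}{2} - 3 i U \sqrt{5}$)
$-3004306 + G{\left(18,-993 \right)} = -3004306 - \left(\frac{183}{2} + 3 i 18 \sqrt{5}\right) = -3004306 - \left(\frac{183}{2} + 54 i \sqrt{5}\right) = - \frac{6008795}{2} - 54 i \sqrt{5}$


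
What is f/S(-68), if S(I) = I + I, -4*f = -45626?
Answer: -22813/272 ≈ -83.871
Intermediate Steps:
f = 22813/2 (f = -¼*(-45626) = 22813/2 ≈ 11407.)
S(I) = 2*I
f/S(-68) = 22813/(2*((2*(-68)))) = (22813/2)/(-136) = (22813/2)*(-1/136) = -22813/272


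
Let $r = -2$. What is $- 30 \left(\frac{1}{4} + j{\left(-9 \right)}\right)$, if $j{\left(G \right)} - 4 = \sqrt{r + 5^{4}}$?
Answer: $- \frac{255}{2} - 30 \sqrt{623} \approx -876.3$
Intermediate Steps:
$j{\left(G \right)} = 4 + \sqrt{623}$ ($j{\left(G \right)} = 4 + \sqrt{-2 + 5^{4}} = 4 + \sqrt{-2 + 625} = 4 + \sqrt{623}$)
$- 30 \left(\frac{1}{4} + j{\left(-9 \right)}\right) = - 30 \left(\frac{1}{4} + \left(4 + \sqrt{623}\right)\right) = - 30 \left(\frac{17}{4} + \sqrt{623}\right) = - \frac{255}{2} - 30 \sqrt{623}$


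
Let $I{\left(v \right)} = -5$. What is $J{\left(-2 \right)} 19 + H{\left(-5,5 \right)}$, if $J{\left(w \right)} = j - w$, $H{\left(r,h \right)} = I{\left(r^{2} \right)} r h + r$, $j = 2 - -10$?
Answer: $386$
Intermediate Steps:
$j = 12$ ($j = 2 + 10 = 12$)
$H{\left(r,h \right)} = r - 5 h r$ ($H{\left(r,h \right)} = - 5 r h + r = - 5 h r + r = r - 5 h r$)
$J{\left(w \right)} = 12 - w$
$J{\left(-2 \right)} 19 + H{\left(-5,5 \right)} = \left(12 - -2\right) 19 - 5 \left(1 - 25\right) = \left(12 + 2\right) 19 - 5 \left(1 - 25\right) = 14 \cdot 19 - -120 = 266 + 120 = 386$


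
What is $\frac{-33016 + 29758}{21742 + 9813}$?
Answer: $- \frac{3258}{31555} \approx -0.10325$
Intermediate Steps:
$\frac{-33016 + 29758}{21742 + 9813} = - \frac{3258}{31555}$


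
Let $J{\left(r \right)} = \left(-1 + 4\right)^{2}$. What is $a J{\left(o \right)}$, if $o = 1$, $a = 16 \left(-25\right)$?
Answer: $-3600$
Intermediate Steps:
$a = -400$
$J{\left(r \right)} = 9$ ($J{\left(r \right)} = 3^{2} = 9$)
$a J{\left(o \right)} = \left(-400\right) 9 = -3600$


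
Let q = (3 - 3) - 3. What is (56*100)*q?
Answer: -16800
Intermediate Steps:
q = -3 (q = 0 - 3 = -3)
(56*100)*q = (56*100)*(-3) = 5600*(-3) = -16800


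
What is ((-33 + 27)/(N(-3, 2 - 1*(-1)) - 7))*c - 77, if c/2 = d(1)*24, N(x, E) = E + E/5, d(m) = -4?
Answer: -7069/17 ≈ -415.82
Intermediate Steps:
N(x, E) = 6*E/5 (N(x, E) = E + E*(1/5) = E + E/5 = 6*E/5)
c = -192 (c = 2*(-4*24) = 2*(-96) = -192)
((-33 + 27)/(N(-3, 2 - 1*(-1)) - 7))*c - 77 = ((-33 + 27)/(6*(2 - 1*(-1))/5 - 7))*(-192) - 77 = -6/(6*(2 + 1)/5 - 7)*(-192) - 77 = -6/((6/5)*3 - 7)*(-192) - 77 = -6/(18/5 - 7)*(-192) - 77 = -6/(-17/5)*(-192) - 77 = -6*(-5/17)*(-192) - 77 = (30/17)*(-192) - 77 = -5760/17 - 77 = -7069/17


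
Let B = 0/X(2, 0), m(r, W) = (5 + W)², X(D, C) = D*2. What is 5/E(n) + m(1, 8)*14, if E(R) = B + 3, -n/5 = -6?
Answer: 7103/3 ≈ 2367.7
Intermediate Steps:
X(D, C) = 2*D
n = 30 (n = -5*(-6) = 30)
B = 0 (B = 0/((2*2)) = 0/4 = 0*(¼) = 0)
E(R) = 3 (E(R) = 0 + 3 = 3)
5/E(n) + m(1, 8)*14 = 5/3 + (5 + 8)²*14 = 5*(⅓) + 13²*14 = 5/3 + 169*14 = 5/3 + 2366 = 7103/3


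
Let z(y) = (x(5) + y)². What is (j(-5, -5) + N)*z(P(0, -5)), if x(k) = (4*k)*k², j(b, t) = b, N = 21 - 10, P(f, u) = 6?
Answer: 1536216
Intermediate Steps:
N = 11
x(k) = 4*k³
z(y) = (500 + y)² (z(y) = (4*5³ + y)² = (4*125 + y)² = (500 + y)²)
(j(-5, -5) + N)*z(P(0, -5)) = (-5 + 11)*(500 + 6)² = 6*506² = 6*256036 = 1536216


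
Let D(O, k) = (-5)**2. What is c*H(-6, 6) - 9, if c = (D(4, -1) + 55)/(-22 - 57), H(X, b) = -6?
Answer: -231/79 ≈ -2.9240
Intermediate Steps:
D(O, k) = 25
c = -80/79 (c = (25 + 55)/(-22 - 57) = 80/(-79) = 80*(-1/79) = -80/79 ≈ -1.0127)
c*H(-6, 6) - 9 = -80/79*(-6) - 9 = 480/79 - 9 = -231/79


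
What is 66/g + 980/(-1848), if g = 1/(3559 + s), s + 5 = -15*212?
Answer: 1629109/66 ≈ 24683.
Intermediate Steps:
s = -3185 (s = -5 - 15*212 = -5 - 3180 = -3185)
g = 1/374 (g = 1/(3559 - 3185) = 1/374 ≈ 0.0026738)
66/g + 980/(-1848) = 66/(1/374) + 980/(-1848) = 66*374 + 980*(-1/1848) = 24684 - 35/66 = 1629109/66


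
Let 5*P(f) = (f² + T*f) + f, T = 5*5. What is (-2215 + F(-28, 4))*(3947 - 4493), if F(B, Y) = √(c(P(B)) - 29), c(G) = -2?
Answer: 1209390 - 546*I*√31 ≈ 1.2094e+6 - 3040.0*I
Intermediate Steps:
T = 25
P(f) = f²/5 + 26*f/5 (P(f) = ((f² + 25*f) + f)/5 = (f² + 26*f)/5 = f²/5 + 26*f/5)
F(B, Y) = I*√31 (F(B, Y) = √(-2 - 29) = √(-31) = I*√31)
(-2215 + F(-28, 4))*(3947 - 4493) = (-2215 + I*√31)*(3947 - 4493) = (-2215 + I*√31)*(-546) = 1209390 - 546*I*√31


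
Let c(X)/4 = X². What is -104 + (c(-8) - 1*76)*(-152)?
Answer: -27464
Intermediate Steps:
c(X) = 4*X²
-104 + (c(-8) - 1*76)*(-152) = -104 + (4*(-8)² - 1*76)*(-152) = -104 + (4*64 - 76)*(-152) = -104 + (256 - 76)*(-152) = -104 + 180*(-152) = -104 - 27360 = -27464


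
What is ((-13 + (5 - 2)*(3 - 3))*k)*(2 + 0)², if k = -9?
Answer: 468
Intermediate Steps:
((-13 + (5 - 2)*(3 - 3))*k)*(2 + 0)² = ((-13 + (5 - 2)*(3 - 3))*(-9))*(2 + 0)² = ((-13 + 3*0)*(-9))*2² = ((-13 + 0)*(-9))*4 = -13*(-9)*4 = 117*4 = 468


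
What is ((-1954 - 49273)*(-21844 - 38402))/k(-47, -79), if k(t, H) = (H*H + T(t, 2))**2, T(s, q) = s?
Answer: 1543110921/19182818 ≈ 80.442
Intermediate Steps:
k(t, H) = (t + H**2)**2 (k(t, H) = (H*H + t)**2 = (H**2 + t)**2 = (t + H**2)**2)
((-1954 - 49273)*(-21844 - 38402))/k(-47, -79) = ((-1954 - 49273)*(-21844 - 38402))/((-47 + (-79)**2)**2) = (-51227*(-60246))/((-47 + 6241)**2) = 3086221842/(6194**2) = 3086221842/38365636 = 3086221842*(1/38365636) = 1543110921/19182818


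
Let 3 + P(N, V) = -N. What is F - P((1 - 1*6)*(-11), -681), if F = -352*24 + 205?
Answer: -8185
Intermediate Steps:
P(N, V) = -3 - N
F = -8243 (F = -8448 + 205 = -8243)
F - P((1 - 1*6)*(-11), -681) = -8243 - (-3 - (1 - 1*6)*(-11)) = -8243 - (-3 - (1 - 6)*(-11)) = -8243 - (-3 - (-5)*(-11)) = -8243 - (-3 - 1*55) = -8243 - (-3 - 55) = -8243 - 1*(-58) = -8243 + 58 = -8185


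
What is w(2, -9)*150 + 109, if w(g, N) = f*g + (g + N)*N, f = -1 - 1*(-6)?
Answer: 11059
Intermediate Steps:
f = 5 (f = -1 + 6 = 5)
w(g, N) = 5*g + N*(N + g) (w(g, N) = 5*g + (g + N)*N = 5*g + (N + g)*N = 5*g + N*(N + g))
w(2, -9)*150 + 109 = ((-9)² + 5*2 - 9*2)*150 + 109 = (81 + 10 - 18)*150 + 109 = 73*150 + 109 = 10950 + 109 = 11059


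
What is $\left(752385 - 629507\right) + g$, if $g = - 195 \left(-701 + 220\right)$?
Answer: $216673$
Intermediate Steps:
$g = 93795$ ($g = \left(-195\right) \left(-481\right) = 93795$)
$\left(752385 - 629507\right) + g = \left(752385 - 629507\right) + 93795 = 122878 + 93795 = 216673$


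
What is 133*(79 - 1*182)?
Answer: -13699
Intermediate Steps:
133*(79 - 1*182) = 133*(79 - 182) = 133*(-103) = -13699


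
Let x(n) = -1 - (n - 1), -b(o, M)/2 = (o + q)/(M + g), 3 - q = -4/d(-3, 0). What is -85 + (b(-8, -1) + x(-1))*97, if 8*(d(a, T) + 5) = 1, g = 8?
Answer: 47314/273 ≈ 173.31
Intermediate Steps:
d(a, T) = -39/8 (d(a, T) = -5 + (⅛)*1 = -5 + ⅛ = -39/8)
q = 85/39 (q = 3 - (-4)/(-39/8) = 3 - (-4)*(-8)/39 = 3 - 1*32/39 = 3 - 32/39 = 85/39 ≈ 2.1795)
b(o, M) = -2*(85/39 + o)/(8 + M) (b(o, M) = -2*(o + 85/39)/(M + 8) = -2*(85/39 + o)/(8 + M))
x(n) = -n (x(n) = -1 - (-1 + n) = -1 + (1 - n) = -n)
-85 + (b(-8, -1) + x(-1))*97 = -85 + (2*(-85 - 39*(-8))/(39*(8 - 1)) - 1*(-1))*97 = -85 + ((2/39)*(-85 + 312)/7 + 1)*97 = -85 + ((2/39)*(⅐)*227 + 1)*97 = -85 + (454/273 + 1)*97 = -85 + (727/273)*97 = -85 + 70519/273 = 47314/273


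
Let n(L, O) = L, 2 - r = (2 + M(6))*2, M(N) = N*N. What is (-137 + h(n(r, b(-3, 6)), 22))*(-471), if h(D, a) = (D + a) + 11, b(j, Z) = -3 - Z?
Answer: 83838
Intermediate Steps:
M(N) = N²
r = -74 (r = 2 - (2 + 6²)*2 = 2 - (2 + 36)*2 = 2 - 38*2 = 2 - 1*76 = 2 - 76 = -74)
h(D, a) = 11 + D + a
(-137 + h(n(r, b(-3, 6)), 22))*(-471) = (-137 + (11 - 74 + 22))*(-471) = (-137 - 41)*(-471) = -178*(-471) = 83838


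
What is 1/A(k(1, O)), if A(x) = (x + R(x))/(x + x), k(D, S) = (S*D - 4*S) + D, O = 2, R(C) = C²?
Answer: -½ ≈ -0.50000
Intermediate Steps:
k(D, S) = D - 4*S + D*S (k(D, S) = (D*S - 4*S) + D = (-4*S + D*S) + D = D - 4*S + D*S)
A(x) = (x + x²)/(2*x) (A(x) = (x + x²)/(x + x) = (x + x²)/((2*x)) = (x + x²)*(1/(2*x)) = (x + x²)/(2*x))
1/A(k(1, O)) = 1/(½ + (1 - 4*2 + 1*2)/2) = 1/(½ + (1 - 8 + 2)/2) = 1/(½ + (½)*(-5)) = 1/(½ - 5/2) = 1/(-2) = -½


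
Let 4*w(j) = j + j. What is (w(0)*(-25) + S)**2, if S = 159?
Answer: 25281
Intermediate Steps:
w(j) = j/2 (w(j) = (j + j)/4 = (2*j)/4 = j/2)
(w(0)*(-25) + S)**2 = (((1/2)*0)*(-25) + 159)**2 = (0*(-25) + 159)**2 = (0 + 159)**2 = 159**2 = 25281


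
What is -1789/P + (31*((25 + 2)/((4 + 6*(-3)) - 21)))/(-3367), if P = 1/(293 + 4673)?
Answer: -1046955484193/117845 ≈ -8.8842e+6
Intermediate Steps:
P = 1/4966 ≈ 0.00020137
-1789/P + (31*((25 + 2)/((4 + 6*(-3)) - 21)))/(-3367) = -1789/1/4966 + (31*((25 + 2)/((4 + 6*(-3)) - 21)))/(-3367) = -1789*4966 + (31*(27/((4 - 18) - 21)))*(-1/3367) = -8884174 + (31*(27/(-14 - 21)))*(-1/3367) = -8884174 + (31*(27/(-35)))*(-1/3367) = -8884174 + (31*(27*(-1/35)))*(-1/3367) = -8884174 + (31*(-27/35))*(-1/3367) = -8884174 - 837/35*(-1/3367) = -8884174 + 837/117845 = -1046955484193/117845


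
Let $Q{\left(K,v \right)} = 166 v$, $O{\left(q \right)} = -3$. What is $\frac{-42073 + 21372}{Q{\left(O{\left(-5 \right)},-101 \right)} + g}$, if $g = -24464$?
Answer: $\frac{20701}{41230} \approx 0.50209$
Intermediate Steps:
$\frac{-42073 + 21372}{Q{\left(O{\left(-5 \right)},-101 \right)} + g} = \frac{-42073 + 21372}{166 \left(-101\right) - 24464} = - \frac{20701}{-16766 - 24464} = - \frac{20701}{-41230} = \left(-20701\right) \left(- \frac{1}{41230}\right) = \frac{20701}{41230}$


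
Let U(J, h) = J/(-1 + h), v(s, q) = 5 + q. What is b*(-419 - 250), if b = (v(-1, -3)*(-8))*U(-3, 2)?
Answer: -32112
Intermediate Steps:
b = 48 (b = ((5 - 3)*(-8))*(-3/(-1 + 2)) = (2*(-8))*(-3/1) = -(-48) = -16*(-3) = 48)
b*(-419 - 250) = 48*(-419 - 250) = 48*(-669) = -32112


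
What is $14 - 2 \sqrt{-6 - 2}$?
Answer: $14 - 4 i \sqrt{2} \approx 14.0 - 5.6569 i$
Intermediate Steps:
$14 - 2 \sqrt{-6 - 2} = 14 - 2 \sqrt{-8} = 14 - 2 \cdot 2 i \sqrt{2} = 14 - 4 i \sqrt{2}$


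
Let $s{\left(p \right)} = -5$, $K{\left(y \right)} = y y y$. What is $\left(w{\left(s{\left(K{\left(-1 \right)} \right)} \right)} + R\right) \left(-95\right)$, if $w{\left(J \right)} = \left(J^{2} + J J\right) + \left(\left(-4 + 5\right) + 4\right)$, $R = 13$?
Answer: $-6460$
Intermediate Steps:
$K{\left(y \right)} = y^{3}$ ($K{\left(y \right)} = y^{2} y = y^{3}$)
$w{\left(J \right)} = 5 + 2 J^{2}$ ($w{\left(J \right)} = \left(J^{2} + J^{2}\right) + \left(1 + 4\right) = 2 J^{2} + 5 = 5 + 2 J^{2}$)
$\left(w{\left(s{\left(K{\left(-1 \right)} \right)} \right)} + R\right) \left(-95\right) = \left(\left(5 + 2 \left(-5\right)^{2}\right) + 13\right) \left(-95\right) = \left(\left(5 + 2 \cdot 25\right) + 13\right) \left(-95\right) = \left(\left(5 + 50\right) + 13\right) \left(-95\right) = \left(55 + 13\right) \left(-95\right) = 68 \left(-95\right) = -6460$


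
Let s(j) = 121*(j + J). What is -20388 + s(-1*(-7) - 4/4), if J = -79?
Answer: -29221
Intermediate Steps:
s(j) = -9559 + 121*j (s(j) = 121*(j - 79) = 121*(-79 + j) = -9559 + 121*j)
-20388 + s(-1*(-7) - 4/4) = -20388 + (-9559 + 121*(-1*(-7) - 4/4)) = -20388 + (-9559 + 121*(7 - 4*¼)) = -20388 + (-9559 + 121*(7 - 1)) = -20388 + (-9559 + 121*6) = -20388 + (-9559 + 726) = -20388 - 8833 = -29221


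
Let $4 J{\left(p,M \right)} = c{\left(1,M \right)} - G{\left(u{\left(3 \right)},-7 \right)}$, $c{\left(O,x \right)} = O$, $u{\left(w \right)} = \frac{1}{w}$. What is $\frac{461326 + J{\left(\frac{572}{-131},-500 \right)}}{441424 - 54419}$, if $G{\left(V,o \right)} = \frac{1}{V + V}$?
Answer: $\frac{3690607}{3096040} \approx 1.192$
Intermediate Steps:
$G{\left(V,o \right)} = \frac{1}{2 V}$
$J{\left(p,M \right)} = - \frac{1}{8}$ ($J{\left(p,M \right)} = \frac{1 - \frac{1}{2 \cdot \frac{1}{3}}}{4} = \frac{1 - \frac{\frac{1}{\frac{1}{3}}}{2}}{4} = \frac{1 - \frac{1}{2} \cdot 3}{4} = \frac{1 - \frac{3}{2}}{4} = \frac{1}{4} \left(- \frac{1}{2}\right) = - \frac{1}{8}$)
$\frac{461326 + J{\left(\frac{572}{-131},-500 \right)}}{441424 - 54419} = \frac{461326 - \frac{1}{8}}{441424 - 54419} = \frac{3690607}{8 \cdot 387005} = \frac{3690607}{8} \cdot \frac{1}{387005} = \frac{3690607}{3096040}$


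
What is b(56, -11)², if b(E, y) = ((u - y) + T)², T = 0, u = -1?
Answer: 10000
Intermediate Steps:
b(E, y) = (-1 - y)² (b(E, y) = ((-1 - y) + 0)² = (-1 - y)²)
b(56, -11)² = ((1 - 11)²)² = ((-10)²)² = 100² = 10000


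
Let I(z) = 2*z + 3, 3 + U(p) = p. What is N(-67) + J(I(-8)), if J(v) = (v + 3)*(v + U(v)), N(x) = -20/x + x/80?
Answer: 1551511/5360 ≈ 289.46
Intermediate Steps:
U(p) = -3 + p
N(x) = -20/x + x/80 (N(x) = -20/x + x*(1/80) = -20/x + x/80)
I(z) = 3 + 2*z
J(v) = (-3 + 2*v)*(3 + v) (J(v) = (v + 3)*(v + (-3 + v)) = (3 + v)*(-3 + 2*v) = (-3 + 2*v)*(3 + v))
N(-67) + J(I(-8)) = (-20/(-67) + (1/80)*(-67)) + (-9 + 2*(3 + 2*(-8))² + 3*(3 + 2*(-8))) = (-20*(-1/67) - 67/80) + (-9 + 2*(3 - 16)² + 3*(3 - 16)) = (20/67 - 67/80) + (-9 + 2*(-13)² + 3*(-13)) = -2889/5360 + (-9 + 2*169 - 39) = -2889/5360 + (-9 + 338 - 39) = -2889/5360 + 290 = 1551511/5360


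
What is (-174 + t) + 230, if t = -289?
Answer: -233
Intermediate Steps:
(-174 + t) + 230 = (-174 - 289) + 230 = -463 + 230 = -233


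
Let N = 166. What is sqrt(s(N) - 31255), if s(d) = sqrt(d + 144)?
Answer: sqrt(-31255 + sqrt(310)) ≈ 176.74*I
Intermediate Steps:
s(d) = sqrt(144 + d)
sqrt(s(N) - 31255) = sqrt(sqrt(144 + 166) - 31255) = sqrt(sqrt(310) - 31255) = sqrt(-31255 + sqrt(310))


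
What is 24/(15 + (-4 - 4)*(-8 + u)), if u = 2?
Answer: 8/21 ≈ 0.38095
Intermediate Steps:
24/(15 + (-4 - 4)*(-8 + u)) = 24/(15 + (-4 - 4)*(-8 + 2)) = 24/(15 - 8*(-6)) = 24/(15 + 48) = 24/63 = 24*(1/63) = 8/21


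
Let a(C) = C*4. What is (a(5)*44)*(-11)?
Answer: -9680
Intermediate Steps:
a(C) = 4*C
(a(5)*44)*(-11) = ((4*5)*44)*(-11) = (20*44)*(-11) = 880*(-11) = -9680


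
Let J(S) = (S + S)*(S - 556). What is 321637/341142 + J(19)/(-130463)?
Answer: 48923071583/44506408746 ≈ 1.0992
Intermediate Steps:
J(S) = 2*S*(-556 + S) (J(S) = (2*S)*(-556 + S) = 2*S*(-556 + S))
321637/341142 + J(19)/(-130463) = 321637/341142 + (2*19*(-556 + 19))/(-130463) = 321637*(1/341142) + (2*19*(-537))*(-1/130463) = 321637/341142 - 20406*(-1/130463) = 321637/341142 + 20406/130463 = 48923071583/44506408746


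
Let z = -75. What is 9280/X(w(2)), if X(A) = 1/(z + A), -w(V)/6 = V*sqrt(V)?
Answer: -696000 - 111360*sqrt(2) ≈ -8.5349e+5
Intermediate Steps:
w(V) = -6*V**(3/2) (w(V) = -6*V*sqrt(V) = -6*V**(3/2))
X(A) = 1/(-75 + A)
9280/X(w(2)) = 9280/(1/(-75 - 12*sqrt(2))) = 9280*(-75 - 12*sqrt(2)) = -696000 - 111360*sqrt(2)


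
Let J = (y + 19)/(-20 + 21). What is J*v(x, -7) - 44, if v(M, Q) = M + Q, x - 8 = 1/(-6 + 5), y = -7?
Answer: -44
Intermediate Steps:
x = 7 (x = 8 + 1/(-6 + 5) = 8 + 1/(-1) = 8 - 1 = 7)
J = 12 (J = (-7 + 19)/(-20 + 21) = 12/1 = 12*1 = 12)
J*v(x, -7) - 44 = 12*(7 - 7) - 44 = 12*0 - 44 = 0 - 44 = -44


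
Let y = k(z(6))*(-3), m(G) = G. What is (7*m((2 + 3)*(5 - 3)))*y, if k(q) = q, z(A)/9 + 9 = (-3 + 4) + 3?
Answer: 9450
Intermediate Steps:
z(A) = -45 (z(A) = -81 + 9*((-3 + 4) + 3) = -81 + 9*(1 + 3) = -81 + 9*4 = -81 + 36 = -45)
y = 135 (y = -45*(-3) = 135)
(7*m((2 + 3)*(5 - 3)))*y = (7*((2 + 3)*(5 - 3)))*135 = (7*(5*2))*135 = (7*10)*135 = 70*135 = 9450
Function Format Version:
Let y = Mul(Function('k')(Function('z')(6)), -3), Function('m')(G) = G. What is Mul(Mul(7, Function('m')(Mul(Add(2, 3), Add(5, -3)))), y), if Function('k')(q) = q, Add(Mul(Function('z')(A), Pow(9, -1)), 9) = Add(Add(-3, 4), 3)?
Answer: 9450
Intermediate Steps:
Function('z')(A) = -45 (Function('z')(A) = Add(-81, Mul(9, Add(Add(-3, 4), 3))) = Add(-81, Mul(9, Add(1, 3))) = Add(-81, Mul(9, 4)) = Add(-81, 36) = -45)
y = 135 (y = Mul(-45, -3) = 135)
Mul(Mul(7, Function('m')(Mul(Add(2, 3), Add(5, -3)))), y) = Mul(Mul(7, Mul(Add(2, 3), Add(5, -3))), 135) = Mul(Mul(7, Mul(5, 2)), 135) = Mul(Mul(7, 10), 135) = Mul(70, 135) = 9450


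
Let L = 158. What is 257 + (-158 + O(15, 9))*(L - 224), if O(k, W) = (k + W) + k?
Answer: 8111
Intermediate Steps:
O(k, W) = W + 2*k (O(k, W) = (W + k) + k = W + 2*k)
257 + (-158 + O(15, 9))*(L - 224) = 257 + (-158 + (9 + 2*15))*(158 - 224) = 257 + (-158 + (9 + 30))*(-66) = 257 + (-158 + 39)*(-66) = 257 - 119*(-66) = 257 + 7854 = 8111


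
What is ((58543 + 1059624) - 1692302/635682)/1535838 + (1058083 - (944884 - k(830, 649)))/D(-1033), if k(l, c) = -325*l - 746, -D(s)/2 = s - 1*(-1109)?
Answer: 38419455330256559/37099573717608 ≈ 1035.6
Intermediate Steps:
D(s) = -2218 - 2*s (D(s) = -2*(s - 1*(-1109)) = -2*(s + 1109) = -2*(1109 + s) = -2218 - 2*s)
k(l, c) = -746 - 325*l
((58543 + 1059624) - 1692302/635682)/1535838 + (1058083 - (944884 - k(830, 649)))/D(-1033) = ((58543 + 1059624) - 1692302/635682)/1535838 + (1058083 - (944884 - (-746 - 325*830)))/(-2218 - 2*(-1033)) = (1118167 - 1692302*1/635682)*(1/1535838) + (1058083 - (944884 - (-746 - 269750)))/(-2218 + 2066) = (1118167 - 846151/317841)*(1/1535838) + (1058083 - (944884 - 1*(-270496)))/(-152) = (355398471296/317841)*(1/1535838) + (1058083 - (944884 + 270496))*(-1/152) = 177699235648/244076142879 + (1058083 - 1*1215380)*(-1/152) = 177699235648/244076142879 + (1058083 - 1215380)*(-1/152) = 177699235648/244076142879 - 157297*(-1/152) = 177699235648/244076142879 + 157297/152 = 38419455330256559/37099573717608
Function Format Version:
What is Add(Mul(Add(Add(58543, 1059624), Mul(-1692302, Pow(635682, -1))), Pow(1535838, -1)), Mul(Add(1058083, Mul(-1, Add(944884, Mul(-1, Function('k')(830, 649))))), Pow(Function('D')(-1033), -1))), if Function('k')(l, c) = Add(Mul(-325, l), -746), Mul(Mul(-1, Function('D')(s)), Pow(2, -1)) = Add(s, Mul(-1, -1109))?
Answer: Rational(38419455330256559, 37099573717608) ≈ 1035.6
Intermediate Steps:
Function('D')(s) = Add(-2218, Mul(-2, s)) (Function('D')(s) = Mul(-2, Add(s, Mul(-1, -1109))) = Mul(-2, Add(s, 1109)) = Mul(-2, Add(1109, s)) = Add(-2218, Mul(-2, s)))
Function('k')(l, c) = Add(-746, Mul(-325, l))
Add(Mul(Add(Add(58543, 1059624), Mul(-1692302, Pow(635682, -1))), Pow(1535838, -1)), Mul(Add(1058083, Mul(-1, Add(944884, Mul(-1, Function('k')(830, 649))))), Pow(Function('D')(-1033), -1))) = Add(Mul(Add(Add(58543, 1059624), Mul(-1692302, Pow(635682, -1))), Pow(1535838, -1)), Mul(Add(1058083, Mul(-1, Add(944884, Mul(-1, Add(-746, Mul(-325, 830)))))), Pow(Add(-2218, Mul(-2, -1033)), -1))) = Add(Mul(Add(1118167, Mul(-1692302, Rational(1, 635682))), Rational(1, 1535838)), Mul(Add(1058083, Mul(-1, Add(944884, Mul(-1, Add(-746, -269750))))), Pow(Add(-2218, 2066), -1))) = Add(Mul(Add(1118167, Rational(-846151, 317841)), Rational(1, 1535838)), Mul(Add(1058083, Mul(-1, Add(944884, Mul(-1, -270496)))), Pow(-152, -1))) = Add(Mul(Rational(355398471296, 317841), Rational(1, 1535838)), Mul(Add(1058083, Mul(-1, Add(944884, 270496))), Rational(-1, 152))) = Add(Rational(177699235648, 244076142879), Mul(Add(1058083, Mul(-1, 1215380)), Rational(-1, 152))) = Add(Rational(177699235648, 244076142879), Mul(Add(1058083, -1215380), Rational(-1, 152))) = Add(Rational(177699235648, 244076142879), Mul(-157297, Rational(-1, 152))) = Add(Rational(177699235648, 244076142879), Rational(157297, 152)) = Rational(38419455330256559, 37099573717608)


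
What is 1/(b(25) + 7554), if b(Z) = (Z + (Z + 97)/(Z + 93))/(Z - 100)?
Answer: 1475/11141638 ≈ 0.00013239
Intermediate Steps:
b(Z) = (Z + (97 + Z)/(93 + Z))/(-100 + Z)
1/(b(25) + 7554) = 1/((97 + 25² + 94*25)/(-9300 + 25² - 7*25) + 7554) = 1/((97 + 625 + 2350)/(-9300 + 625 - 175) + 7554) = 1/(3072/(-8850) + 7554) = 1/(-1/8850*3072 + 7554) = 1/(-512/1475 + 7554) = 1/(11141638/1475) = 1475/11141638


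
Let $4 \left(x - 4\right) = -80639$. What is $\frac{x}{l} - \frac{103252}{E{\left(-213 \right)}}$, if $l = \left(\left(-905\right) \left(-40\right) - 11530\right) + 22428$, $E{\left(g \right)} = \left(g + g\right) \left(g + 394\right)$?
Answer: $\frac{6617666873}{7263076776} \approx 0.91114$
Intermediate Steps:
$E{\left(g \right)} = 2 g \left(394 + g\right)$
$x = - \frac{80623}{4}$ ($x = 4 + \frac{1}{4} \left(-80639\right) = 4 - \frac{80639}{4} = - \frac{80623}{4} \approx -20156.0$)
$l = 47098$ ($l = \left(36200 - 11530\right) + 22428 = 24670 + 22428 = 47098$)
$\frac{x}{l} - \frac{103252}{E{\left(-213 \right)}} = - \frac{80623}{4 \cdot 47098} - \frac{103252}{2 \left(-213\right) \left(394 - 213\right)} = \left(- \frac{80623}{4}\right) \frac{1}{47098} - \frac{103252}{2 \left(-213\right) 181} = - \frac{80623}{188392} - \frac{103252}{-77106} = - \frac{80623}{188392} - - \frac{51626}{38553} = - \frac{80623}{188392} + \frac{51626}{38553} = \frac{6617666873}{7263076776}$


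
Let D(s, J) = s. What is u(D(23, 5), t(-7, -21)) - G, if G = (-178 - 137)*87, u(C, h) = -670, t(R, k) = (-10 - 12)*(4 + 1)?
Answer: 26735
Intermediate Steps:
t(R, k) = -110 (t(R, k) = -22*5 = -110)
G = -27405 (G = -315*87 = -27405)
u(D(23, 5), t(-7, -21)) - G = -670 - 1*(-27405) = -670 + 27405 = 26735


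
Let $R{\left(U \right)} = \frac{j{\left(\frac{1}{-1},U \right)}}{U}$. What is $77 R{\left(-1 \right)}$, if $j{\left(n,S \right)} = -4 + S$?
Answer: $385$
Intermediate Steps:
$R{\left(U \right)} = \frac{-4 + U}{U}$
$77 R{\left(-1 \right)} = 77 \frac{-4 - 1}{-1} = 77 \left(\left(-1\right) \left(-5\right)\right) = 77 \cdot 5 = 385$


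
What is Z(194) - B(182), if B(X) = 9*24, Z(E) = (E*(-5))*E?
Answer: -188396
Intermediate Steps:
Z(E) = -5*E² (Z(E) = (-5*E)*E = -5*E²)
B(X) = 216
Z(194) - B(182) = -5*194² - 1*216 = -5*37636 - 216 = -188180 - 216 = -188396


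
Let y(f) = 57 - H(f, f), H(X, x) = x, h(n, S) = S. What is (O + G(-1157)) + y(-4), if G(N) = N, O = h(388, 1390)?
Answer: 294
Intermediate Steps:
O = 1390
y(f) = 57 - f
(O + G(-1157)) + y(-4) = (1390 - 1157) + (57 - 1*(-4)) = 233 + (57 + 4) = 233 + 61 = 294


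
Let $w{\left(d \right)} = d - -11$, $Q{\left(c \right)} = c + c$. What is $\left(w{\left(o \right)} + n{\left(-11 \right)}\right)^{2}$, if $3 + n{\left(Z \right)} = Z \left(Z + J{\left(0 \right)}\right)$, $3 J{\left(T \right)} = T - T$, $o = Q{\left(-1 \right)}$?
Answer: $16129$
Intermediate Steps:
$Q{\left(c \right)} = 2 c$
$o = -2$ ($o = 2 \left(-1\right) = -2$)
$J{\left(T \right)} = 0$ ($J{\left(T \right)} = \frac{T - T}{3} = \frac{1}{3} \cdot 0 = 0$)
$n{\left(Z \right)} = -3 + Z^{2}$ ($n{\left(Z \right)} = -3 + Z \left(Z + 0\right) = -3 + Z Z = -3 + Z^{2}$)
$w{\left(d \right)} = 11 + d$ ($w{\left(d \right)} = d + 11 = 11 + d$)
$\left(w{\left(o \right)} + n{\left(-11 \right)}\right)^{2} = \left(\left(11 - 2\right) - \left(3 - \left(-11\right)^{2}\right)\right)^{2} = \left(9 + \left(-3 + 121\right)\right)^{2} = \left(9 + 118\right)^{2} = 127^{2} = 16129$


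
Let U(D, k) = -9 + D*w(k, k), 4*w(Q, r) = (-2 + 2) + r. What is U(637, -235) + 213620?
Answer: 704749/4 ≈ 1.7619e+5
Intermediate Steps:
w(Q, r) = r/4 (w(Q, r) = ((-2 + 2) + r)/4 = (0 + r)/4 = r/4)
U(D, k) = -9 + D*k/4 (U(D, k) = -9 + D*(k/4) = -9 + D*k/4)
U(637, -235) + 213620 = (-9 + (¼)*637*(-235)) + 213620 = (-9 - 149695/4) + 213620 = -149731/4 + 213620 = 704749/4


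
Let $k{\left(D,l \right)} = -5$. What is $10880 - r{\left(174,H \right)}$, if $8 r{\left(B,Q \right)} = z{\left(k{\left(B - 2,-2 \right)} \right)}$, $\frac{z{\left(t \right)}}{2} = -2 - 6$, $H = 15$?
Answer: $10882$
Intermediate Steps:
$z{\left(t \right)} = -16$ ($z{\left(t \right)} = 2 \left(-2 - 6\right) = 2 \left(-8\right) = -16$)
$r{\left(B,Q \right)} = -2$ ($r{\left(B,Q \right)} = \frac{1}{8} \left(-16\right) = -2$)
$10880 - r{\left(174,H \right)} = 10880 - -2 = 10880 + 2 = 10882$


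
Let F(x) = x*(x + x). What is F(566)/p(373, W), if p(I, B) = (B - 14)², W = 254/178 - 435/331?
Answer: 69503851588609/20920760352 ≈ 3322.2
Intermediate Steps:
W = 3322/29459 (W = 254*(1/178) - 435*1/331 = 127/89 - 435/331 = 3322/29459 ≈ 0.11277)
F(x) = 2*x² (F(x) = x*(2*x) = 2*x²)
p(I, B) = (-14 + B)²
F(566)/p(373, W) = (2*566²)/((-14 + 3322/29459)²) = (2*320356)/((-409104/29459)²) = 640712/(167366082816/867832681) = 640712*(867832681/167366082816) = 69503851588609/20920760352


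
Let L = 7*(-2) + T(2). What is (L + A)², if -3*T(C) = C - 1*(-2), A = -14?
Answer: 7744/9 ≈ 860.44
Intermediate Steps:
T(C) = -⅔ - C/3 (T(C) = -(C - 1*(-2))/3 = -(C + 2)/3 = -(2 + C)/3 = -⅔ - C/3)
L = -46/3 (L = 7*(-2) + (-⅔ - ⅓*2) = -14 + (-⅔ - ⅔) = -14 - 4/3 = -46/3 ≈ -15.333)
(L + A)² = (-46/3 - 14)² = (-88/3)² = 7744/9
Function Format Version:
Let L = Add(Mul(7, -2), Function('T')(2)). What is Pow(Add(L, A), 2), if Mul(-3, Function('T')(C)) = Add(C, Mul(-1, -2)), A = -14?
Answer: Rational(7744, 9) ≈ 860.44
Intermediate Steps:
Function('T')(C) = Add(Rational(-2, 3), Mul(Rational(-1, 3), C)) (Function('T')(C) = Mul(Rational(-1, 3), Add(C, Mul(-1, -2))) = Mul(Rational(-1, 3), Add(C, 2)) = Mul(Rational(-1, 3), Add(2, C)) = Add(Rational(-2, 3), Mul(Rational(-1, 3), C)))
L = Rational(-46, 3) (L = Add(Mul(7, -2), Add(Rational(-2, 3), Mul(Rational(-1, 3), 2))) = Add(-14, Add(Rational(-2, 3), Rational(-2, 3))) = Add(-14, Rational(-4, 3)) = Rational(-46, 3) ≈ -15.333)
Pow(Add(L, A), 2) = Pow(Add(Rational(-46, 3), -14), 2) = Pow(Rational(-88, 3), 2) = Rational(7744, 9)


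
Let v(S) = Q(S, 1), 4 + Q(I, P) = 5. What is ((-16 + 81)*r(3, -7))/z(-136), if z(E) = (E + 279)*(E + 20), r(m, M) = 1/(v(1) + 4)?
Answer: -1/1276 ≈ -0.00078370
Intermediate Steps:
Q(I, P) = 1 (Q(I, P) = -4 + 5 = 1)
v(S) = 1
r(m, M) = ⅕ (r(m, M) = 1/(1 + 4) = 1/5 = ⅕)
z(E) = (20 + E)*(279 + E) (z(E) = (279 + E)*(20 + E) = (20 + E)*(279 + E))
((-16 + 81)*r(3, -7))/z(-136) = ((-16 + 81)*(⅕))/(5580 + (-136)² + 299*(-136)) = (65*(⅕))/(5580 + 18496 - 40664) = 13/(-16588) = 13*(-1/16588) = -1/1276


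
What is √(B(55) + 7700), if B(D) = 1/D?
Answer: √23292555/55 ≈ 87.750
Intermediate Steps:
√(B(55) + 7700) = √(1/55 + 7700) = √(423501/55) = √23292555/55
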